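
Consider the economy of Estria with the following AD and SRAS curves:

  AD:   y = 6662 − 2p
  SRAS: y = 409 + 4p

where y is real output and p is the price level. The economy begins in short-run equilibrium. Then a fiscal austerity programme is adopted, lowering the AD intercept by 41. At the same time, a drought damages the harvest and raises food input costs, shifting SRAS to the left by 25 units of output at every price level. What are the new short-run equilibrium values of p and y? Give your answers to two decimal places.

p = 1039.50, y = 4542.00

After both shocks: AD is y = 6621 − 2p and SRAS is y = 384 + 4p.
Setting them equal: 6237 = 6p, so p = 1039.50.
Substituting into AD, y = 4542.00.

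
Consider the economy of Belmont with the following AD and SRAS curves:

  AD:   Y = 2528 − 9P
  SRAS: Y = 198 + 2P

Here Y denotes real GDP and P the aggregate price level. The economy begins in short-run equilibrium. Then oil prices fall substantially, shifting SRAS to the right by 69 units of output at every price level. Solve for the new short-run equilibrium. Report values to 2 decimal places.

P = 205.55, Y = 678.09

This is a positive supply shock: SRAS shifts right.
New SRAS: Y = 267 + 2P.
Set AD = SRAS: 2528 − 9P = 267 + 2P, so 2261 = 11P and P = 205.55.
Substituting into AD, Y = 678.09.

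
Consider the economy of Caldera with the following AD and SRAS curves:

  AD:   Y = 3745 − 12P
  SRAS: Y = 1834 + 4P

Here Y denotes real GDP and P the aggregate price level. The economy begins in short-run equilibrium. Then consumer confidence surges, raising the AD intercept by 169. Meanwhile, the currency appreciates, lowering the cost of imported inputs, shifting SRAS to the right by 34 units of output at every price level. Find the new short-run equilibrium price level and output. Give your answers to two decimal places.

P = 127.88, Y = 2379.50

After both shocks: AD is Y = 3914 − 12P and SRAS is Y = 1868 + 4P.
Setting them equal: 2046 = 16P, so P = 127.88.
Substituting into AD, Y = 2379.50.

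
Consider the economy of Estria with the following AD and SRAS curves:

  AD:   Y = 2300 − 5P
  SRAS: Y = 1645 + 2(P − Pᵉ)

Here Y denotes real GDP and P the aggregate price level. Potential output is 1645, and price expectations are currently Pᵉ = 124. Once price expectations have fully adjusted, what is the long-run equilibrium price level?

Long-run P = 131

Short run: with Pᵉ = 124, SRAS is Y = 1397 + 2P. Setting AD = SRAS gives 903 = 7P, so P = 129 and Y = 2300 − 5·129 = 1655.
Output 1655 is above potential 1645, so over time expected prices rise and SRAS shifts left until Y returns to 1645.
Long run: Y = 1645 on the AD curve gives 1645 = 2300 − 5P, so P = 131.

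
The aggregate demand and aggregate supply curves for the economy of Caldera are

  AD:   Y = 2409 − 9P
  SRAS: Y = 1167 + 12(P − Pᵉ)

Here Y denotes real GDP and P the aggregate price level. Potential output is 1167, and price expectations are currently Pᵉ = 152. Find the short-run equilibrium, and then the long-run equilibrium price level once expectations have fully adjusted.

Short run: P = 146, Y = 1095. Long run: P = 138.

Short run: with Pᵉ = 152, SRAS is Y = 12P − 657. Setting AD = SRAS gives 3066 = 21P, so P = 146 and Y = 2409 − 9·146 = 1095.
Output 1095 is below potential 1167, so over time expected prices fall and SRAS shifts right until Y returns to 1167.
Long run: Y = 1167 on the AD curve gives 1167 = 2409 − 9P, so P = 138.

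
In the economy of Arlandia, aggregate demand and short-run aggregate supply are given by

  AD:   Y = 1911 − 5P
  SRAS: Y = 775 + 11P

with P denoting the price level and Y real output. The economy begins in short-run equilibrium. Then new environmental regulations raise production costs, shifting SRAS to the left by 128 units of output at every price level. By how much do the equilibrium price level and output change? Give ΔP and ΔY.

This is a negative supply shock: SRAS shifts left.
New SRAS: Y = 647 + 11P.
Set AD = SRAS: 1911 − 5P = 647 + 11P, so 1264 = 16P and P = 79.
Y = 1911 − 5·79 = 1516.
Initially P = 71, Y = 1556, so ΔP = +8 and ΔY = -40.

ΔP = +8, ΔY = -40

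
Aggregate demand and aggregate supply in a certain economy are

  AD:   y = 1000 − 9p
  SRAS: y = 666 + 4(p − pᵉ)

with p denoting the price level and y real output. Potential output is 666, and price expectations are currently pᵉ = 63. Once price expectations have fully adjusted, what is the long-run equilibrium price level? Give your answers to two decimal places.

Long-run p = 37.11

Short run: with pᵉ = 63, SRAS is y = 414 + 4p. Setting AD = SRAS gives 586 = 13p, so p = 45.08 and y = 1000 − 9p = 594.31.
Output 594.31 is below potential 666, so over time expected prices fall and SRAS shifts right until y returns to 666.
Long run: y = 666 on the AD curve gives 666 = 1000 − 9p, so p = 37.11.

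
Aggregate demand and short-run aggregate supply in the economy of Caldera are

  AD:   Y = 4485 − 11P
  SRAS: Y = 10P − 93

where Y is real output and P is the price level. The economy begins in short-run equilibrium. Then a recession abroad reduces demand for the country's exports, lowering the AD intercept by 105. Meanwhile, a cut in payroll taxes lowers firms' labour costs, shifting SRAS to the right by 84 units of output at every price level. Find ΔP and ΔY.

After both shocks: AD is Y = 4380 − 11P and SRAS is Y = 10P − 9.
Setting them equal: 4389 = 21P, so P = 209.
Y = 4380 − 11·209 = 2081.
Initially P = 218, Y = 2087, so ΔP = -9 and ΔY = -6.

ΔP = -9, ΔY = -6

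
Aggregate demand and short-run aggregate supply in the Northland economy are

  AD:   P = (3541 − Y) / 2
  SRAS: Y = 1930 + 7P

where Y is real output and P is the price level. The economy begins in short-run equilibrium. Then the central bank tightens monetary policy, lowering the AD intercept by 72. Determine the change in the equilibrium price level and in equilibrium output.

This is a negative demand shock: AD shifts left.
New AD: Y = 3469 − 2P.
Set AD = SRAS: 3469 − 2P = 1930 + 7P, so 1539 = 9P and P = 171.
Y = 3469 − 2·171 = 3127.
Initially P = 179, Y = 3183, so ΔP = -8 and ΔY = -56.

ΔP = -8, ΔY = -56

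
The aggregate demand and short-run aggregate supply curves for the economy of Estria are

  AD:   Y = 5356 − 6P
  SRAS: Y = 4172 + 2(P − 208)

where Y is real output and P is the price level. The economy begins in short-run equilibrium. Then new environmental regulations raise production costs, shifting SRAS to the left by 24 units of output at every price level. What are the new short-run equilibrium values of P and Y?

P = 203, Y = 4138

This is a negative supply shock: SRAS shifts left.
New SRAS: Y = 3732 + 2P.
Set AD = SRAS: 5356 − 6P = 3732 + 2P, so 1624 = 8P and P = 203.
Y = 5356 − 6·203 = 4138.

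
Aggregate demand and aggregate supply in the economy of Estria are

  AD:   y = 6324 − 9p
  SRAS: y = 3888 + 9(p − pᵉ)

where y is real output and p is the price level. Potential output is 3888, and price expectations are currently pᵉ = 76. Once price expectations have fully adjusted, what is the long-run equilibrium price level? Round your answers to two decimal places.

Short run: with pᵉ = 76, SRAS is y = 3204 + 9p. Setting AD = SRAS gives 3120 = 18p, so p = 173.33 and y = 6324 − 9p = 4764.00.
Output 4764.00 is above potential 3888, so over time expected prices rise and SRAS shifts left until y returns to 3888.
Long run: y = 3888 on the AD curve gives 3888 = 6324 − 9p, so p = 270.67.

Long-run p = 270.67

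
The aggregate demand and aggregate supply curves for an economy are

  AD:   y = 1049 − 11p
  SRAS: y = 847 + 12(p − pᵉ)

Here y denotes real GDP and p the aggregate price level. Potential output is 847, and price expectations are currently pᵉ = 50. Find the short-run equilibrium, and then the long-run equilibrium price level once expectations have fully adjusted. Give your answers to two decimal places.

Short run: with pᵉ = 50, SRAS is y = 247 + 12p. Setting AD = SRAS gives 802 = 23p, so p = 34.87 and y = 1049 − 11p = 665.43.
Output 665.43 is below potential 847, so over time expected prices fall and SRAS shifts right until y returns to 847.
Long run: y = 847 on the AD curve gives 847 = 1049 − 11p, so p = 18.36.

Short run: p = 34.87, y = 665.43. Long run: p = 18.36.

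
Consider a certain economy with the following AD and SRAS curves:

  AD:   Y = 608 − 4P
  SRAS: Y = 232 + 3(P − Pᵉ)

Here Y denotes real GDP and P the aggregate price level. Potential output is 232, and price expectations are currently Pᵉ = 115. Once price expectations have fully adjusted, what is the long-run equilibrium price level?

Short run: with Pᵉ = 115, SRAS is Y = 3P − 113. Setting AD = SRAS gives 721 = 7P, so P = 103 and Y = 608 − 4·103 = 196.
Output 196 is below potential 232, so over time expected prices fall and SRAS shifts right until Y returns to 232.
Long run: Y = 232 on the AD curve gives 232 = 608 − 4P, so P = 94.

Long-run P = 94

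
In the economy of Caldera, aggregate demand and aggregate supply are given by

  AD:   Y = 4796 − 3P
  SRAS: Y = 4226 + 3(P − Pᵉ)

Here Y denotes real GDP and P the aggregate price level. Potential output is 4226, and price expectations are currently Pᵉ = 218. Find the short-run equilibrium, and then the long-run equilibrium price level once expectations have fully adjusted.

Short run: P = 204, Y = 4184. Long run: P = 190.

Short run: with Pᵉ = 218, SRAS is Y = 3572 + 3P. Setting AD = SRAS gives 1224 = 6P, so P = 204 and Y = 4796 − 3·204 = 4184.
Output 4184 is below potential 4226, so over time expected prices fall and SRAS shifts right until Y returns to 4226.
Long run: Y = 4226 on the AD curve gives 4226 = 4796 − 3P, so P = 190.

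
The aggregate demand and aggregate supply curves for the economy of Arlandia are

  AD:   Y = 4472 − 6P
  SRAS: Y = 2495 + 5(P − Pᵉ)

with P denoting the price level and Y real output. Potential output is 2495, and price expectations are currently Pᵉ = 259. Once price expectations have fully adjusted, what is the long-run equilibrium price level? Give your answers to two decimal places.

Short run: with Pᵉ = 259, SRAS is Y = 1200 + 5P. Setting AD = SRAS gives 3272 = 11P, so P = 297.45 and Y = 4472 − 6P = 2687.27.
Output 2687.27 is above potential 2495, so over time expected prices rise and SRAS shifts left until Y returns to 2495.
Long run: Y = 2495 on the AD curve gives 2495 = 4472 − 6P, so P = 329.50.

Long-run P = 329.50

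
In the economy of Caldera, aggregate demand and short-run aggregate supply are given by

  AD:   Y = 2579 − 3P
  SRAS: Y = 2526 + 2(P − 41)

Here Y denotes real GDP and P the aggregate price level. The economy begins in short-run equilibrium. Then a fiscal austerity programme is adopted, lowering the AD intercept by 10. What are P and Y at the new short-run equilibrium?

This is a negative demand shock: AD shifts left.
New AD: Y = 2569 − 3P.
SRAS can be written Y = 2444 + 2P.
Set AD = SRAS: 2569 − 3P = 2444 + 2P, so 125 = 5P and P = 25.
Y = 2569 − 3·25 = 2494.

P = 25, Y = 2494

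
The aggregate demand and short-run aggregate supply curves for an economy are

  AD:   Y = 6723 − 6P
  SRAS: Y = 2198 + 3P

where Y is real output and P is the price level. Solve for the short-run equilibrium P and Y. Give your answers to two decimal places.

P = 502.78, Y = 3706.33

Set AD = SRAS: 6723 − 6P = 2198 + 3P, so 4525 = 9P and P = 502.78.
Substituting into AD, Y = 6723 − 6P = 3706.33.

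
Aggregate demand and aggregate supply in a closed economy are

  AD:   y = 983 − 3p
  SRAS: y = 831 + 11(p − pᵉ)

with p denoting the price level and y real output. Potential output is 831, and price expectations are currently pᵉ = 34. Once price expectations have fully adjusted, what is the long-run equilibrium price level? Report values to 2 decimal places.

Short run: with pᵉ = 34, SRAS is y = 457 + 11p. Setting AD = SRAS gives 526 = 14p, so p = 37.57 and y = 983 − 3p = 870.29.
Output 870.29 is above potential 831, so over time expected prices rise and SRAS shifts left until y returns to 831.
Long run: y = 831 on the AD curve gives 831 = 983 − 3p, so p = 50.67.

Long-run p = 50.67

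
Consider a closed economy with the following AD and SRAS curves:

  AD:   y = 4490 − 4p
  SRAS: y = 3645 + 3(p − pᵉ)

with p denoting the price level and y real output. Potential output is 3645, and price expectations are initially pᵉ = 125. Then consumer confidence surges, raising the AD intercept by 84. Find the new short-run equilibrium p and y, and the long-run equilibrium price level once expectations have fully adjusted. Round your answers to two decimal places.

AD shifts right: new AD is y = 4574 − 4p. With pᵉ = 125, SRAS is y = 3270 + 3p.
Short run: 4574 − 4p = 3270 + 3p gives 1304 = 7p, so p = 186.29 and y = 4574 − 4p = 3828.86.
y = 3828.86 is above potential 3645; expectations adjust and SRAS shifts left until y = 3645.
Long run: on the new AD curve, 3645 = 4574 − 4p gives p = 232.25.

Short run: p = 186.29, y = 3828.86. Long run: p = 232.25.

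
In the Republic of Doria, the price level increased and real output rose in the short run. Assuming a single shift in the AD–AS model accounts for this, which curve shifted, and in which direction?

P rose and Y rose. An AD shift moves P and Y in the same direction; an SRAS shift moves them in opposite directions.
Here P and Y moved in the same direction, so the AD curve shifted.
Since Y rose, AD shifted right.

AD shifted right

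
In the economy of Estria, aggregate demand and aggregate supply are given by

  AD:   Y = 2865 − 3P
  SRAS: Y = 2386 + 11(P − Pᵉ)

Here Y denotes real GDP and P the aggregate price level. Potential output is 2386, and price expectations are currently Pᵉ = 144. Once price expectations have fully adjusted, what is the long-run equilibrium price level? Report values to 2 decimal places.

Short run: with Pᵉ = 144, SRAS is Y = 802 + 11P. Setting AD = SRAS gives 2063 = 14P, so P = 147.36 and Y = 2865 − 3P = 2422.93.
Output 2422.93 is above potential 2386, so over time expected prices rise and SRAS shifts left until Y returns to 2386.
Long run: Y = 2386 on the AD curve gives 2386 = 2865 − 3P, so P = 159.67.

Long-run P = 159.67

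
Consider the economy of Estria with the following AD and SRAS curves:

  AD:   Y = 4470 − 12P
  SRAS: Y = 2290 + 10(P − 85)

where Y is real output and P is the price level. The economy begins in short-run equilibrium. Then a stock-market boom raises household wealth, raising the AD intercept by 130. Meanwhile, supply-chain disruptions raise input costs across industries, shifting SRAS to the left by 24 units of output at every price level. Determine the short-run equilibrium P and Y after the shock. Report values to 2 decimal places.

After both shocks: AD is Y = 4600 − 12P and SRAS is Y = 1416 + 10P.
Setting them equal: 3184 = 22P, so P = 144.73.
Substituting into AD, Y = 2863.27.

P = 144.73, Y = 2863.27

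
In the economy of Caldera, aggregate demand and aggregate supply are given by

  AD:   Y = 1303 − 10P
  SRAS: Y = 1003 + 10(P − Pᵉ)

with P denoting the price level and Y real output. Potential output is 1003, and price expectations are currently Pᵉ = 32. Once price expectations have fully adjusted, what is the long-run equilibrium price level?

Long-run P = 30

Short run: with Pᵉ = 32, SRAS is Y = 683 + 10P. Setting AD = SRAS gives 620 = 20P, so P = 31 and Y = 1303 − 10·31 = 993.
Output 993 is below potential 1003, so over time expected prices fall and SRAS shifts right until Y returns to 1003.
Long run: Y = 1003 on the AD curve gives 1003 = 1303 − 10P, so P = 30.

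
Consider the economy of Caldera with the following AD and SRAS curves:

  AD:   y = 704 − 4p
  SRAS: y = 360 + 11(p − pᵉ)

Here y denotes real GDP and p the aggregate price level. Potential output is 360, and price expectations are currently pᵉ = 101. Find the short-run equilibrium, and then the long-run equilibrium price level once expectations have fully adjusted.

Short run: with pᵉ = 101, SRAS is y = 11p − 751. Setting AD = SRAS gives 1455 = 15p, so p = 97 and y = 704 − 4·97 = 316.
Output 316 is below potential 360, so over time expected prices fall and SRAS shifts right until y returns to 360.
Long run: y = 360 on the AD curve gives 360 = 704 − 4p, so p = 86.

Short run: p = 97, y = 316. Long run: p = 86.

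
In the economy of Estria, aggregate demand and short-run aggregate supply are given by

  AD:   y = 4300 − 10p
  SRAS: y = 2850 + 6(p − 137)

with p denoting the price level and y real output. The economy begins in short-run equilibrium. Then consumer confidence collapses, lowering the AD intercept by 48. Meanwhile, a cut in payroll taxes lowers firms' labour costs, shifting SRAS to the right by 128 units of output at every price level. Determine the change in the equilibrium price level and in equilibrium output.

Δp = -11, Δy = +62

After both shocks: AD is y = 4252 − 10p and SRAS is y = 2156 + 6p.
Setting them equal: 2096 = 16p, so p = 131.
y = 4252 − 10·131 = 2942.
Initially p = 142, y = 2880, so Δp = -11 and Δy = +62.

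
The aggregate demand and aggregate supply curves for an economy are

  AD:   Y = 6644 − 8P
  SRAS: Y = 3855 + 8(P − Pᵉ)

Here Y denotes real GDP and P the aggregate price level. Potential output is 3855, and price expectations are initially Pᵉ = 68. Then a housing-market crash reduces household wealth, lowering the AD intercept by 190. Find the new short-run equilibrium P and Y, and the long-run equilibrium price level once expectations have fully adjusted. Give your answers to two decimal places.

AD shifts left: new AD is Y = 6454 − 8P. With Pᵉ = 68, SRAS is Y = 3311 + 8P.
Short run: 6454 − 8P = 3311 + 8P gives 3143 = 16P, so P = 196.44 and Y = 6454 − 8P = 4882.50.
Y = 4882.50 is above potential 3855; expectations adjust and SRAS shifts left until Y = 3855.
Long run: on the new AD curve, 3855 = 6454 − 8P gives P = 324.88.

Short run: P = 196.44, Y = 4882.50. Long run: P = 324.88.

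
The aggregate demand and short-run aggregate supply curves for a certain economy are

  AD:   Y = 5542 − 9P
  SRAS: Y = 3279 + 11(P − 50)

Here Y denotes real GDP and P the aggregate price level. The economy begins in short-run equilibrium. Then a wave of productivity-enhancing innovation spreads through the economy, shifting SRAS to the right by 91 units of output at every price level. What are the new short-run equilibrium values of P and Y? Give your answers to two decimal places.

P = 136.10, Y = 4317.10

This is a positive supply shock: SRAS shifts right.
New SRAS: Y = 2820 + 11P.
Set AD = SRAS: 5542 − 9P = 2820 + 11P, so 2722 = 20P and P = 136.10.
Substituting into AD, Y = 4317.10.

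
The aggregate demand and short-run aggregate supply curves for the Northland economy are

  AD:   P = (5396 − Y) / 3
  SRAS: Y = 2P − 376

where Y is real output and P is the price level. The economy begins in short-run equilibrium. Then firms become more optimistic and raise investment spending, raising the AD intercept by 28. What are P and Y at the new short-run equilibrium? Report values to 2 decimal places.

This is a positive demand shock: AD shifts right.
New AD: Y = 5424 − 3P.
Set AD = SRAS: 5424 − 3P = 2P − 376, so 5800 = 5P and P = 1160.00.
Substituting into AD, Y = 1944.00.

P = 1160.00, Y = 1944.00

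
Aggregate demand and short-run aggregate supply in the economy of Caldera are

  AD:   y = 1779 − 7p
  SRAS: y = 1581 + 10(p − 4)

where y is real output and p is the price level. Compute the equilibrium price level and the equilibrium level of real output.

Write SRAS as y = 1581 + 10p − 40 = 1541 + 10p.
Set AD = SRAS: 1779 − 7p = 1541 + 10p, so 238 = 17p and p = 14.
Then y = 1779 − 7·14 = 1681.

p = 14, y = 1681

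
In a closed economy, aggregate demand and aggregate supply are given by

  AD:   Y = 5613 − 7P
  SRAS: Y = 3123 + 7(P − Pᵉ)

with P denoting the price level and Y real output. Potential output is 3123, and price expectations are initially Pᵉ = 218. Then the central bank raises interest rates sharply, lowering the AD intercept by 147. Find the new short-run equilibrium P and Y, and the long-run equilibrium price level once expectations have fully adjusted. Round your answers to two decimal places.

Short run: P = 276.36, Y = 3531.50. Long run: P = 334.71.

AD shifts left: new AD is Y = 5466 − 7P. With Pᵉ = 218, SRAS is Y = 1597 + 7P.
Short run: 5466 − 7P = 1597 + 7P gives 3869 = 14P, so P = 276.36 and Y = 5466 − 7P = 3531.50.
Y = 3531.50 is above potential 3123; expectations adjust and SRAS shifts left until Y = 3123.
Long run: on the new AD curve, 3123 = 5466 − 7P gives P = 334.71.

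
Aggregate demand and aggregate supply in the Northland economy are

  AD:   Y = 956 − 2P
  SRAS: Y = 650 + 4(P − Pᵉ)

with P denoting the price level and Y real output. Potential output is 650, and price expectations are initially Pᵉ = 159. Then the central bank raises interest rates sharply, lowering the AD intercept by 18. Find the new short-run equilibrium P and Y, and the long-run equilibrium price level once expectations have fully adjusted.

AD shifts left: new AD is Y = 938 − 2P. With Pᵉ = 159, SRAS is Y = 14 + 4P.
Short run: 938 − 2P = 14 + 4P gives 924 = 6P, so P = 154 and Y = 938 − 2·154 = 630.
Y = 630 is below potential 650; expectations adjust and SRAS shifts right until Y = 650.
Long run: on the new AD curve, 650 = 938 − 2P gives P = 144.

Short run: P = 154, Y = 630. Long run: P = 144.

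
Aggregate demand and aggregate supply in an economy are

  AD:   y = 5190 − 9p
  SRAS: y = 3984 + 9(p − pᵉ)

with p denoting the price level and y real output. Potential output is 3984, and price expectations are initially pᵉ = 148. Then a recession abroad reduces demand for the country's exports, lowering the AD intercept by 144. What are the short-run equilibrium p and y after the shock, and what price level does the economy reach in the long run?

AD shifts left: new AD is y = 5046 − 9p. With pᵉ = 148, SRAS is y = 2652 + 9p.
Short run: 5046 − 9p = 2652 + 9p gives 2394 = 18p, so p = 133 and y = 5046 − 9·133 = 3849.
y = 3849 is below potential 3984; expectations adjust and SRAS shifts right until y = 3984.
Long run: on the new AD curve, 3984 = 5046 − 9p gives p = 118.

Short run: p = 133, y = 3849. Long run: p = 118.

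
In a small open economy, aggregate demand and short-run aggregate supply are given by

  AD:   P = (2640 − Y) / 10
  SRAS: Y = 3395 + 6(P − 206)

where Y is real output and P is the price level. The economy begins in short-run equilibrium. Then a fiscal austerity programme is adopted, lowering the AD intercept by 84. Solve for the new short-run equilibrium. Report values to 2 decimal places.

This is a negative demand shock: AD shifts left.
New AD: Y = 2556 − 10P.
SRAS can be written Y = 2159 + 6P.
Set AD = SRAS: 2556 − 10P = 2159 + 6P, so 397 = 16P and P = 24.81.
Substituting into AD, Y = 2307.88.

P = 24.81, Y = 2307.88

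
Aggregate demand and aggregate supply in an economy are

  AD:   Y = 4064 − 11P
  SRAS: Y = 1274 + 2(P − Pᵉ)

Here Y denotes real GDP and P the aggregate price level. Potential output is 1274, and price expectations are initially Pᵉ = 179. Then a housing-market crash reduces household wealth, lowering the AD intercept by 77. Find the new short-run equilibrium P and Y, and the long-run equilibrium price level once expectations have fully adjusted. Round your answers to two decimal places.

AD shifts left: new AD is Y = 3987 − 11P. With Pᵉ = 179, SRAS is Y = 916 + 2P.
Short run: 3987 − 11P = 916 + 2P gives 3071 = 13P, so P = 236.23 and Y = 3987 − 11P = 1388.46.
Y = 1388.46 is above potential 1274; expectations adjust and SRAS shifts left until Y = 1274.
Long run: on the new AD curve, 1274 = 3987 − 11P gives P = 246.64.

Short run: P = 236.23, Y = 1388.46. Long run: P = 246.64.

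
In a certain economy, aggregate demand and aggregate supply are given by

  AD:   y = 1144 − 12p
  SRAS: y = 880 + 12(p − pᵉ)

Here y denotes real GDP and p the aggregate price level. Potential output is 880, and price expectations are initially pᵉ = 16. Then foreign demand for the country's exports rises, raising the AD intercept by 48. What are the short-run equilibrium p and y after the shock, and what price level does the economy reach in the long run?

AD shifts right: new AD is y = 1192 − 12p. With pᵉ = 16, SRAS is y = 688 + 12p.
Short run: 1192 − 12p = 688 + 12p gives 504 = 24p, so p = 21 and y = 1192 − 12·21 = 940.
y = 940 is above potential 880; expectations adjust and SRAS shifts left until y = 880.
Long run: on the new AD curve, 880 = 1192 − 12p gives p = 26.

Short run: p = 21, y = 940. Long run: p = 26.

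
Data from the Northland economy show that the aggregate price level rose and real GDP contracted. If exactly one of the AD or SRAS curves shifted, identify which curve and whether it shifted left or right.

P rose and Y fell. An AD shift moves P and Y in the same direction; an SRAS shift moves them in opposite directions.
Here P and Y moved in opposite directions, so the SRAS curve shifted.
Since Y fell, SRAS shifted left.

SRAS shifted left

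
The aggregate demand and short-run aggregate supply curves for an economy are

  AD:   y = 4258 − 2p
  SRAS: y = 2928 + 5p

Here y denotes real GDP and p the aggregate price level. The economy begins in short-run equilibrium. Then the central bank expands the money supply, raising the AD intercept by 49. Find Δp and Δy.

Δp = +7, Δy = +35

This is a positive demand shock: AD shifts right.
New AD: y = 4307 − 2p.
Set AD = SRAS: 4307 − 2p = 2928 + 5p, so 1379 = 7p and p = 197.
y = 4307 − 2·197 = 3913.
Initially p = 190, y = 3878, so Δp = +7 and Δy = +35.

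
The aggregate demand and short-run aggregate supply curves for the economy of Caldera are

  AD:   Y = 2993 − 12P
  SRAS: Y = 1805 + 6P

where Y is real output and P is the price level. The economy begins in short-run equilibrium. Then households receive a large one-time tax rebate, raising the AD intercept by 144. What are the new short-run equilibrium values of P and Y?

P = 74, Y = 2249

This is a positive demand shock: AD shifts right.
New AD: Y = 3137 − 12P.
Set AD = SRAS: 3137 − 12P = 1805 + 6P, so 1332 = 18P and P = 74.
Y = 3137 − 12·74 = 2249.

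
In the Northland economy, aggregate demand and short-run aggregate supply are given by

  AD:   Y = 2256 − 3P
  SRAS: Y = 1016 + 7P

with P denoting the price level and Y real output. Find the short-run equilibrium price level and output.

Set AD = SRAS: 2256 − 3P = 1016 + 7P, so 1240 = 10P and P = 124.
Then Y = 2256 − 3·124 = 1884.

P = 124, Y = 1884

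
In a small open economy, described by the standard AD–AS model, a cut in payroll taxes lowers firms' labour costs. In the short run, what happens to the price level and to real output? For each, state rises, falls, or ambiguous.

This is a favourable supply shock: SRAS shifts right.
Moving along the downward-sloping AD curve, P falls and Y rises.

Price level: falls; output: rises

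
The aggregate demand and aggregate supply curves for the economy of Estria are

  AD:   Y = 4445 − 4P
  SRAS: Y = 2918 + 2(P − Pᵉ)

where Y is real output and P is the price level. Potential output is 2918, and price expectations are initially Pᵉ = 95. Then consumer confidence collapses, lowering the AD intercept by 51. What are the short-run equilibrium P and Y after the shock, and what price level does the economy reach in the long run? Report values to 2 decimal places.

AD shifts left: new AD is Y = 4394 − 4P. With Pᵉ = 95, SRAS is Y = 2728 + 2P.
Short run: 4394 − 4P = 2728 + 2P gives 1666 = 6P, so P = 277.67 and Y = 4394 − 4P = 3283.33.
Y = 3283.33 is above potential 2918; expectations adjust and SRAS shifts left until Y = 2918.
Long run: on the new AD curve, 2918 = 4394 − 4P gives P = 369.00.

Short run: P = 277.67, Y = 3283.33. Long run: P = 369.00.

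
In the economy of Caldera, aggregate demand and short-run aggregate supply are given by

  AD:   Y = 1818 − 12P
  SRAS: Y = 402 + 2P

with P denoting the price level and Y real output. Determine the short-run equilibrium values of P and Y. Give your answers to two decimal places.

Set AD = SRAS: 1818 − 12P = 402 + 2P, so 1416 = 14P and P = 101.14.
Substituting into AD, Y = 1818 − 12P = 604.29.

P = 101.14, Y = 604.29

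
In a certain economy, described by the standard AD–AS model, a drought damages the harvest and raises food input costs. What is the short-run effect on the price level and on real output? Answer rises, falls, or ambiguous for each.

This is an adverse supply shock: SRAS shifts left.
Moving along the downward-sloping AD curve, P rises and Y falls.

Price level: rises; output: falls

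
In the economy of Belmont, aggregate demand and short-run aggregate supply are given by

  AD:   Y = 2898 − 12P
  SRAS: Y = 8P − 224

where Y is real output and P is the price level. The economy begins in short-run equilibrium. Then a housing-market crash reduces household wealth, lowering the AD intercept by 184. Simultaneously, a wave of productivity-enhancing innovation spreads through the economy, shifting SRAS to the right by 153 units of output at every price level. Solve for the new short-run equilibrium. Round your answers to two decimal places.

P = 139.25, Y = 1043.00

After both shocks: AD is Y = 2714 − 12P and SRAS is Y = 8P − 71.
Setting them equal: 2785 = 20P, so P = 139.25.
Substituting into AD, Y = 1043.00.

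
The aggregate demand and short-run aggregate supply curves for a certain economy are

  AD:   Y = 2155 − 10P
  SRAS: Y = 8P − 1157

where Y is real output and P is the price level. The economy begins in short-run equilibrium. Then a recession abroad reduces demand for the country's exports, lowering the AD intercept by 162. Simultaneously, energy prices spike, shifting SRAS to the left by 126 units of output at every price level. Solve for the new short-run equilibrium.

After both shocks: AD is Y = 1993 − 10P and SRAS is Y = 8P − 1283.
Setting them equal: 3276 = 18P, so P = 182.
Y = 1993 − 10·182 = 173.

P = 182, Y = 173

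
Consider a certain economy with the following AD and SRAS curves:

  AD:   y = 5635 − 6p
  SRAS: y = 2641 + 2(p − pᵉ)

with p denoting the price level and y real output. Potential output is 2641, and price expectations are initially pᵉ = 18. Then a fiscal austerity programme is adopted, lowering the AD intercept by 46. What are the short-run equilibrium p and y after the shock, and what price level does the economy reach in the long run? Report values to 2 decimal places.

AD shifts left: new AD is y = 5589 − 6p. With pᵉ = 18, SRAS is y = 2605 + 2p.
Short run: 5589 − 6p = 2605 + 2p gives 2984 = 8p, so p = 373.00 and y = 5589 − 6p = 3351.00.
y = 3351.00 is above potential 2641; expectations adjust and SRAS shifts left until y = 2641.
Long run: on the new AD curve, 2641 = 5589 − 6p gives p = 491.33.

Short run: p = 373.00, y = 3351.00. Long run: p = 491.33.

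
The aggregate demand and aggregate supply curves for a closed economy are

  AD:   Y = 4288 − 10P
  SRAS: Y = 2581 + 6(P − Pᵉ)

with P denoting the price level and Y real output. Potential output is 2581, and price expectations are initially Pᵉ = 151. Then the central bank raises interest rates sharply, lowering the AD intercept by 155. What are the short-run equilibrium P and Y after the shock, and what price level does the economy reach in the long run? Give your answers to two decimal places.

Short run: P = 153.63, Y = 2596.75. Long run: P = 155.20.

AD shifts left: new AD is Y = 4133 − 10P. With Pᵉ = 151, SRAS is Y = 1675 + 6P.
Short run: 4133 − 10P = 1675 + 6P gives 2458 = 16P, so P = 153.63 and Y = 4133 − 10P = 2596.75.
Y = 2596.75 is above potential 2581; expectations adjust and SRAS shifts left until Y = 2581.
Long run: on the new AD curve, 2581 = 4133 − 10P gives P = 155.20.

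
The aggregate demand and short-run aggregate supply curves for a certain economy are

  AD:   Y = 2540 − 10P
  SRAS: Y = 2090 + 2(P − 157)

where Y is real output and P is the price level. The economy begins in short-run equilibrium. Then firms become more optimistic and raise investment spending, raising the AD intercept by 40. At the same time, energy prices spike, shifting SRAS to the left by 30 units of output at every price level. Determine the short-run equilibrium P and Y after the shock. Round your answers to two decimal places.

P = 69.50, Y = 1885.00

After both shocks: AD is Y = 2580 − 10P and SRAS is Y = 1746 + 2P.
Setting them equal: 834 = 12P, so P = 69.50.
Substituting into AD, Y = 1885.00.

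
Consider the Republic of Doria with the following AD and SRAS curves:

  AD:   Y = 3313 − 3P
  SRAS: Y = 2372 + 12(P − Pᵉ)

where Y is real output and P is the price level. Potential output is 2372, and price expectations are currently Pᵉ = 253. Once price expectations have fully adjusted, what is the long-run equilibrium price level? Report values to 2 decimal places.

Long-run P = 313.67

Short run: with Pᵉ = 253, SRAS is Y = 12P − 664. Setting AD = SRAS gives 3977 = 15P, so P = 265.13 and Y = 3313 − 3P = 2517.60.
Output 2517.60 is above potential 2372, so over time expected prices rise and SRAS shifts left until Y returns to 2372.
Long run: Y = 2372 on the AD curve gives 2372 = 3313 − 3P, so P = 313.67.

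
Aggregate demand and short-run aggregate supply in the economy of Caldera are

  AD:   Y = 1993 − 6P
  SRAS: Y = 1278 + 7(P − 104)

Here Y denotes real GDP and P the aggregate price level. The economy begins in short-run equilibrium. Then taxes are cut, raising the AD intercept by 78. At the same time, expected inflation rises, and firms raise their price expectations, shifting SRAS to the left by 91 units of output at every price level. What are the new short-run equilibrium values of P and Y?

After both shocks: AD is Y = 2071 − 6P and SRAS is Y = 459 + 7P.
Setting them equal: 1612 = 13P, so P = 124.
Y = 2071 − 6·124 = 1327.

P = 124, Y = 1327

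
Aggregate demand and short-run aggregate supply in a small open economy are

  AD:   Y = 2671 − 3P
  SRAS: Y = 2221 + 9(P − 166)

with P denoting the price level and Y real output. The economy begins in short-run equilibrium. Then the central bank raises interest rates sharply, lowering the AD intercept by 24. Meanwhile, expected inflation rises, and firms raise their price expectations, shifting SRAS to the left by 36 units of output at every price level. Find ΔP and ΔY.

After both shocks: AD is Y = 2647 − 3P and SRAS is Y = 691 + 9P.
Setting them equal: 1956 = 12P, so P = 163.
Y = 2647 − 3·163 = 2158.
Initially P = 162, Y = 2185, so ΔP = +1 and ΔY = -27.

ΔP = +1, ΔY = -27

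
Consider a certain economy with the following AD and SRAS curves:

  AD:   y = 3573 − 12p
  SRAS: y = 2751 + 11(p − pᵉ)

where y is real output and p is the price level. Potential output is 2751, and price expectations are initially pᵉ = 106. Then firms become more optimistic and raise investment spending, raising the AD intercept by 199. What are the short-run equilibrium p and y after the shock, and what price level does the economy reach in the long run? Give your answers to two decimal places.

AD shifts right: new AD is y = 3772 − 12p. With pᵉ = 106, SRAS is y = 1585 + 11p.
Short run: 3772 − 12p = 1585 + 11p gives 2187 = 23p, so p = 95.09 and y = 3772 − 12p = 2630.96.
y = 2630.96 is below potential 2751; expectations adjust and SRAS shifts right until y = 2751.
Long run: on the new AD curve, 2751 = 3772 − 12p gives p = 85.08.

Short run: p = 95.09, y = 2630.96. Long run: p = 85.08.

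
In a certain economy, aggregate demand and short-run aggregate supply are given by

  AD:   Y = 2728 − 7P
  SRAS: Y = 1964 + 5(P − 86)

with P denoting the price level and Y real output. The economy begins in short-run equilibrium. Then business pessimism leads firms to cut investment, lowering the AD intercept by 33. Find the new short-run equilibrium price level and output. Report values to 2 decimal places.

P = 96.75, Y = 2017.75

This is a negative demand shock: AD shifts left.
New AD: Y = 2695 − 7P.
SRAS can be written Y = 1534 + 5P.
Set AD = SRAS: 2695 − 7P = 1534 + 5P, so 1161 = 12P and P = 96.75.
Substituting into AD, Y = 2017.75.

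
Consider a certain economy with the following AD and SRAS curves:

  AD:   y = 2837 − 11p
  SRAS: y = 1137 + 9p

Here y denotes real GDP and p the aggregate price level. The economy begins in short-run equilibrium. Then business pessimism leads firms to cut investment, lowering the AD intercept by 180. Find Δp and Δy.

This is a negative demand shock: AD shifts left.
New AD: y = 2657 − 11p.
Set AD = SRAS: 2657 − 11p = 1137 + 9p, so 1520 = 20p and p = 76.
y = 2657 − 11·76 = 1821.
Initially p = 85, y = 1902, so Δp = -9 and Δy = -81.

Δp = -9, Δy = -81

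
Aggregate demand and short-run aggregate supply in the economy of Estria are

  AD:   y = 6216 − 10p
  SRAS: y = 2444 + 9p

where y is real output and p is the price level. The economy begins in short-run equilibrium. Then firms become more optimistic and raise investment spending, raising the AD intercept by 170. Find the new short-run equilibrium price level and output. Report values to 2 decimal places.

This is a positive demand shock: AD shifts right.
New AD: y = 6386 − 10p.
Set AD = SRAS: 6386 − 10p = 2444 + 9p, so 3942 = 19p and p = 207.47.
Substituting into AD, y = 4311.26.

p = 207.47, y = 4311.26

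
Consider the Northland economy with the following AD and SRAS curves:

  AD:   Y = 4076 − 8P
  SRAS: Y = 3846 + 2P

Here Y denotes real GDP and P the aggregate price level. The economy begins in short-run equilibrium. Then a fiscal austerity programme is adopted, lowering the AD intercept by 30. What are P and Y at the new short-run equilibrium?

This is a negative demand shock: AD shifts left.
New AD: Y = 4046 − 8P.
Set AD = SRAS: 4046 − 8P = 3846 + 2P, so 200 = 10P and P = 20.
Y = 4046 − 8·20 = 3886.

P = 20, Y = 3886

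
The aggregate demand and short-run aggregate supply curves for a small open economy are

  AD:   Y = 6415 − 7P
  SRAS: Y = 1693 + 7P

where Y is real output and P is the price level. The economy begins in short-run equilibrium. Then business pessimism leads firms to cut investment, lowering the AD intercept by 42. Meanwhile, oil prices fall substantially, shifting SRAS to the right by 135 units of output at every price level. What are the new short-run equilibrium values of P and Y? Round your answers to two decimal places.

P = 324.64, Y = 4100.50

After both shocks: AD is Y = 6373 − 7P and SRAS is Y = 1828 + 7P.
Setting them equal: 4545 = 14P, so P = 324.64.
Substituting into AD, Y = 4100.50.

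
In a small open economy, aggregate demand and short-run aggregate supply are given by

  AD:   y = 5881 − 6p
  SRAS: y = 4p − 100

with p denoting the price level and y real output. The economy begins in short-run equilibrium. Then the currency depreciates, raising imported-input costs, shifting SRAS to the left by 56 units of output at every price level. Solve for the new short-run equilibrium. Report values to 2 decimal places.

p = 603.70, y = 2258.80

This is a negative supply shock: SRAS shifts left.
New SRAS: y = 4p − 156.
Set AD = SRAS: 5881 − 6p = 4p − 156, so 6037 = 10p and p = 603.70.
Substituting into AD, y = 2258.80.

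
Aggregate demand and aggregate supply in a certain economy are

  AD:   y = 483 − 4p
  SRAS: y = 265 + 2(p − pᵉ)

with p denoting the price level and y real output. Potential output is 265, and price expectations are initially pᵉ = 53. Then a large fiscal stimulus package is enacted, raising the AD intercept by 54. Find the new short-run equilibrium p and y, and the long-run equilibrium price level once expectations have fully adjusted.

AD shifts right: new AD is y = 537 − 4p. With pᵉ = 53, SRAS is y = 159 + 2p.
Short run: 537 − 4p = 159 + 2p gives 378 = 6p, so p = 63 and y = 537 − 4·63 = 285.
y = 285 is above potential 265; expectations adjust and SRAS shifts left until y = 265.
Long run: on the new AD curve, 265 = 537 − 4p gives p = 68.

Short run: p = 63, y = 285. Long run: p = 68.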